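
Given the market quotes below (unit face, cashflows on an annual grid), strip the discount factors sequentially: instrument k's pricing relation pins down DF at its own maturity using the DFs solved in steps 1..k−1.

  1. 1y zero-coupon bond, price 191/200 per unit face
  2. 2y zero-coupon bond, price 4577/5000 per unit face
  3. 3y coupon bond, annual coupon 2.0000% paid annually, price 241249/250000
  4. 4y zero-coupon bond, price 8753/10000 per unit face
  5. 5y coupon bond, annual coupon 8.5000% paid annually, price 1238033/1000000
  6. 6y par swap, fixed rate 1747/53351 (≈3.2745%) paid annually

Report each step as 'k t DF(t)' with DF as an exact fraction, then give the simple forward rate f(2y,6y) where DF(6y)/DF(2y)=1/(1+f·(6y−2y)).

1 1 191/200
2 2 4577/5000
3 3 4547/5000
4 4 8753/10000
5 5 8547/10000
6 6 8253/10000
f(2y,6y) = ((4577/5000)/(8253/10000) − 1)/(4) = 901/33012 ≈ 2.7293%

step 1 [1y] zero: DF = P = 191/200 ≈ 0.955000
step 2 [2y] zero: DF = P = 4577/5000 ≈ 0.915400
step 3 [3y] bond c/1=1/50: DF=(241249/250000 − 1/50·(0.955000+0.915400))/(1+1/50) = 4547/5000 ≈ 0.909400
step 4 [4y] zero: DF = P = 8753/10000 ≈ 0.875300
step 5 [5y] bond c/1=17/200: DF=(1238033/1000000 − 17/200·(0.955000+0.915400+0.909400+0.875300))/(1+17/200) = 8547/10000 ≈ 0.854700
step 6 [6y] swap r/1=1747/53351: DF=(1 − 1747/53351·(0.955000+0.915400+0.909400+0.875300+0.854700))/(1+1747/53351) = 8253/10000 ≈ 0.825300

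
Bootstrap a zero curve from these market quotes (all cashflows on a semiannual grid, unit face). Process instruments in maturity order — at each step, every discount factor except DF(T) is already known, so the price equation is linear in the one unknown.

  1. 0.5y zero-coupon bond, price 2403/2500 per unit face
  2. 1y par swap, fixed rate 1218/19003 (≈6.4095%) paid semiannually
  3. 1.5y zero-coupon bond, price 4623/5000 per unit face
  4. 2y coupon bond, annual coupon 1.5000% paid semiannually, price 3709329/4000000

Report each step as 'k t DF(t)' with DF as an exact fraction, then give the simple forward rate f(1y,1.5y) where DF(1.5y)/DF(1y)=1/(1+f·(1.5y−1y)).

1 1/2 2403/2500
2 1 9391/10000
3 3/2 4623/5000
4 2 4497/5000
f(1y,1.5y) = ((9391/10000)/(4623/5000) − 1)/(1/2) = 145/4623 ≈ 3.1365%

step 1 [0.5y] zero: DF = P = 2403/2500 ≈ 0.961200
step 2 [1y] swap r/2=609/19003: DF=(1 − 609/19003·(0.961200))/(1+609/19003) = 9391/10000 ≈ 0.939100
step 3 [1.5y] zero: DF = P = 4623/5000 ≈ 0.924600
step 4 [2y] bond c/2=3/400: DF=(3709329/4000000 − 3/400·(0.961200+0.939100+0.924600))/(1+3/400) = 4497/5000 ≈ 0.899400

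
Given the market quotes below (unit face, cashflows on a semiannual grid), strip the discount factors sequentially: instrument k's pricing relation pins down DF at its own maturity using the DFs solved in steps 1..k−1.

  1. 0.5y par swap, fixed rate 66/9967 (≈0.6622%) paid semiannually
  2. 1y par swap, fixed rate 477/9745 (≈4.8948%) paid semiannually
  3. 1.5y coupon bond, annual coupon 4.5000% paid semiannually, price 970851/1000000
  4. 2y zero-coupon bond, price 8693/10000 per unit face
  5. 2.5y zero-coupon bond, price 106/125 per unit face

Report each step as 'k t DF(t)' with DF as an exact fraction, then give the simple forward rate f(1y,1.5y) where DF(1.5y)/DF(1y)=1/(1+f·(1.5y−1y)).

1 1/2 9967/10000
2 1 9523/10000
3 3/2 4533/5000
4 2 8693/10000
5 5/2 106/125
f(1y,1.5y) = ((9523/10000)/(4533/5000) − 1)/(1/2) = 457/4533 ≈ 10.0816%

step 1 [0.5y] swap r/2=33/9967: DF=(1 − 33/9967·(0))/(1+33/9967) = 9967/10000 ≈ 0.996700
step 2 [1y] swap r/2=477/19490: DF=(1 − 477/19490·(0.996700))/(1+477/19490) = 9523/10000 ≈ 0.952300
step 3 [1.5y] bond c/2=9/400: DF=(970851/1000000 − 9/400·(0.996700+0.952300))/(1+9/400) = 4533/5000 ≈ 0.906600
step 4 [2y] zero: DF = P = 8693/10000 ≈ 0.869300
step 5 [2.5y] zero: DF = P = 106/125 ≈ 0.848000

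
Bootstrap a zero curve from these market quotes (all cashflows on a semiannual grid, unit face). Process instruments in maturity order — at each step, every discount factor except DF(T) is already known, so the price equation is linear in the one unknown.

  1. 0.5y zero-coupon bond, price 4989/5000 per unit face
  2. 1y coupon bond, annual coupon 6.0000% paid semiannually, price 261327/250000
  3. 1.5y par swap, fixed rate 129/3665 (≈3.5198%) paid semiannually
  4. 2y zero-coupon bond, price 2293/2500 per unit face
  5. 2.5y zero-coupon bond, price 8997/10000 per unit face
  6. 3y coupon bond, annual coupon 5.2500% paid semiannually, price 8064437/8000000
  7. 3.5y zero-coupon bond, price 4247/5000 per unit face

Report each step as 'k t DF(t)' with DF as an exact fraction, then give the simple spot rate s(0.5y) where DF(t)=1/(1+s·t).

1 1/2 4989/5000
2 1 4929/5000
3 3/2 2371/2500
4 2 2293/2500
5 5/2 8997/10000
6 3 538/625
7 7/2 4247/5000
s(0.5y) = (1/(4989/5000) − 1)/(1/2) = 22/4989 ≈ 0.4410%

step 1 [0.5y] zero: DF = P = 4989/5000 ≈ 0.997800
step 2 [1y] bond c/2=3/100: DF=(261327/250000 − 3/100·(0.997800))/(1+3/100) = 4929/5000 ≈ 0.985800
step 3 [1.5y] swap r/2=129/7330: DF=(1 − 129/7330·(0.997800+0.985800))/(1+129/7330) = 2371/2500 ≈ 0.948400
step 4 [2y] zero: DF = P = 2293/2500 ≈ 0.917200
step 5 [2.5y] zero: DF = P = 8997/10000 ≈ 0.899700
step 6 [3y] bond c/2=21/800: DF=(8064437/8000000 − 21/800·(0.997800+0.985800+0.948400+0.917200+0.899700))/(1+21/800) = 538/625 ≈ 0.860800
step 7 [3.5y] zero: DF = P = 4247/5000 ≈ 0.849400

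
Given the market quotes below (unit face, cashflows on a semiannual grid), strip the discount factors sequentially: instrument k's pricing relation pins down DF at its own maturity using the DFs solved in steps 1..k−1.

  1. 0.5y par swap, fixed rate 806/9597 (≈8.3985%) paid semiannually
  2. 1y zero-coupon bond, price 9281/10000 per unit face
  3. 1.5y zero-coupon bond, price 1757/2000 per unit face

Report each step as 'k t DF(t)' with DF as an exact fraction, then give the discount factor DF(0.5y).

step 1 [0.5y] swap r/2=403/9597: DF=(1 − 403/9597·(0))/(1+403/9597) = 9597/10000 ≈ 0.959700
step 2 [1y] zero: DF = P = 9281/10000 ≈ 0.928100
step 3 [1.5y] zero: DF = P = 1757/2000 ≈ 0.878500

1 1/2 9597/10000
2 1 9281/10000
3 3/2 1757/2000
DF(0.5y) = 9597/10000 ≈ 0.959700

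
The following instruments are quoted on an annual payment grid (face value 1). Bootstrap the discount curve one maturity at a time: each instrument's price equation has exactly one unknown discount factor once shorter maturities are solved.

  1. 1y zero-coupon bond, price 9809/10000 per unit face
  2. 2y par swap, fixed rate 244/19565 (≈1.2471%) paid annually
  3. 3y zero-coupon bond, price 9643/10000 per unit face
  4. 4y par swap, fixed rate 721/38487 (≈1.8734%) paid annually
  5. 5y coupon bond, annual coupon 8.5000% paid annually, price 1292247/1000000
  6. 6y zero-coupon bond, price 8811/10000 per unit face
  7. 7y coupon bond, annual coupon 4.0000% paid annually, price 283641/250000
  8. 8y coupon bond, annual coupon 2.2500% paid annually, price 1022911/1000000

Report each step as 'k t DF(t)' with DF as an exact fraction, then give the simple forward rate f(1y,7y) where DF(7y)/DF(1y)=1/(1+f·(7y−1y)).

step 1 [1y] zero: DF = P = 9809/10000 ≈ 0.980900
step 2 [2y] swap r/1=244/19565: DF=(1 − 244/19565·(0.980900))/(1+244/19565) = 2439/2500 ≈ 0.975600
step 3 [3y] zero: DF = P = 9643/10000 ≈ 0.964300
step 4 [4y] swap r/1=721/38487: DF=(1 − 721/38487·(0.980900+0.975600+0.964300))/(1+721/38487) = 9279/10000 ≈ 0.927900
step 5 [5y] bond c/1=17/200: DF=(1292247/1000000 − 17/200·(0.980900+0.975600+0.964300+0.927900))/(1+17/200) = 1779/2000 ≈ 0.889500
step 6 [6y] zero: DF = P = 8811/10000 ≈ 0.881100
step 7 [7y] bond c/1=1/25: DF=(283641/250000 − 1/25·(0.980900+0.975600+0.964300+0.927900+0.889500+0.881100))/(1+1/25) = 2187/2500 ≈ 0.874800
step 8 [8y] bond c/1=9/400: DF=(1022911/1000000 − 9/400·(0.980900+0.975600+0.964300+0.927900+0.889500+0.881100+0.874800))/(1+9/400) = 343/400 ≈ 0.857500

1 1 9809/10000
2 2 2439/2500
3 3 9643/10000
4 4 9279/10000
5 5 1779/2000
6 6 8811/10000
7 7 2187/2500
8 8 343/400
f(1y,7y) = ((9809/10000)/(2187/2500) − 1)/(6) = 1061/52488 ≈ 2.0214%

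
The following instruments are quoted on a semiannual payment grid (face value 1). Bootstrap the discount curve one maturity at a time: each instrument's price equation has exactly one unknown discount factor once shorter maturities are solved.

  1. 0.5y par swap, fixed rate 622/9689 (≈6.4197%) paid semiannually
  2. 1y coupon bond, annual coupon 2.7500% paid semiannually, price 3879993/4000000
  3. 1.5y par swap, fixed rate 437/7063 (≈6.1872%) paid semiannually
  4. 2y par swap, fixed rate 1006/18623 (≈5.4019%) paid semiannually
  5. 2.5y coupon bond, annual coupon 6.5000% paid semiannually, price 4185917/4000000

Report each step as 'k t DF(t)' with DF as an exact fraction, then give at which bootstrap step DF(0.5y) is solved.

step 1 [0.5y] swap r/2=311/9689: DF=(1 − 311/9689·(0))/(1+311/9689) = 9689/10000 ≈ 0.968900
step 2 [1y] bond c/2=11/800: DF=(3879993/4000000 − 11/800·(0.968900))/(1+11/800) = 9437/10000 ≈ 0.943700
step 3 [1.5y] swap r/2=437/14126: DF=(1 − 437/14126·(0.968900+0.943700))/(1+437/14126) = 4563/5000 ≈ 0.912600
step 4 [2y] swap r/2=503/18623: DF=(1 − 503/18623·(0.968900+0.943700+0.912600))/(1+503/18623) = 4497/5000 ≈ 0.899400
step 5 [2.5y] bond c/2=13/400: DF=(4185917/4000000 − 13/400·(0.968900+0.943700+0.912600+0.899400))/(1+13/400) = 8963/10000 ≈ 0.896300

1 1/2 9689/10000
2 1 9437/10000
3 3/2 4563/5000
4 2 4497/5000
5 5/2 8963/10000
DF(0.5y) is solved at step 1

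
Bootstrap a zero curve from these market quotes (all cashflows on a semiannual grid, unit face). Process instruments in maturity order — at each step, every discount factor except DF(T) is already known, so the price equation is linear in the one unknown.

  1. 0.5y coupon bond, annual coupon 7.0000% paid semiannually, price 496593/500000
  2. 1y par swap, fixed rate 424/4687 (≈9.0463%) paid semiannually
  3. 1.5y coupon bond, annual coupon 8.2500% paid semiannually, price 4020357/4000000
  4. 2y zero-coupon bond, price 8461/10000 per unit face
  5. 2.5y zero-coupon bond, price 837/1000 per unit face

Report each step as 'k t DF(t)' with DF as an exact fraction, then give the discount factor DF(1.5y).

step 1 [0.5y] bond c/2=7/200: DF=(496593/500000 − 7/200·(0))/(1+7/200) = 2399/2500 ≈ 0.959600
step 2 [1y] swap r/2=212/4687: DF=(1 − 212/4687·(0.959600))/(1+212/4687) = 572/625 ≈ 0.915200
step 3 [1.5y] bond c/2=33/800: DF=(4020357/4000000 − 33/800·(0.959600+0.915200))/(1+33/800) = 891/1000 ≈ 0.891000
step 4 [2y] zero: DF = P = 8461/10000 ≈ 0.846100
step 5 [2.5y] zero: DF = P = 837/1000 ≈ 0.837000

1 1/2 2399/2500
2 1 572/625
3 3/2 891/1000
4 2 8461/10000
5 5/2 837/1000
DF(1.5y) = 891/1000 ≈ 0.891000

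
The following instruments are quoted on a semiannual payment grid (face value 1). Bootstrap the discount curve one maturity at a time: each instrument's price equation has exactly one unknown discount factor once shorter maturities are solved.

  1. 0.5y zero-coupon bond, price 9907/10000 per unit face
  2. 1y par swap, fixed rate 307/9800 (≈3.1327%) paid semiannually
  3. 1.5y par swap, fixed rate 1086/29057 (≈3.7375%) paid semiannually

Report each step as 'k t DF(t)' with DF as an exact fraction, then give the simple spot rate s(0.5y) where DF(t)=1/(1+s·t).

1 1/2 9907/10000
2 1 9693/10000
3 3/2 9457/10000
s(0.5y) = (1/(9907/10000) − 1)/(1/2) = 186/9907 ≈ 1.8775%

step 1 [0.5y] zero: DF = P = 9907/10000 ≈ 0.990700
step 2 [1y] swap r/2=307/19600: DF=(1 − 307/19600·(0.990700))/(1+307/19600) = 9693/10000 ≈ 0.969300
step 3 [1.5y] swap r/2=543/29057: DF=(1 − 543/29057·(0.990700+0.969300))/(1+543/29057) = 9457/10000 ≈ 0.945700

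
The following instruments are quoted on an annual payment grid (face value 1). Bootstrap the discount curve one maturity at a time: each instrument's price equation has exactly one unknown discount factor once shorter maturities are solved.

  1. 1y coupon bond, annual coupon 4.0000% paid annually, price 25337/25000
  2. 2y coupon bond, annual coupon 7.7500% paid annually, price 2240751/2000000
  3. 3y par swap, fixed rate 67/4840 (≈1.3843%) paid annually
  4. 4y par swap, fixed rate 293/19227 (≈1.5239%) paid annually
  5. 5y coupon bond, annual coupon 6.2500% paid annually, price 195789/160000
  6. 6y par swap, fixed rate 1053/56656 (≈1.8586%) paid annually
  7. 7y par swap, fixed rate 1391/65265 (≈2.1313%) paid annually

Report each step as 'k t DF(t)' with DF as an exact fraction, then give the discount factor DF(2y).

1 1 1949/2000
2 2 9697/10000
3 3 4799/5000
4 4 4707/5000
5 5 1851/2000
6 6 8947/10000
7 7 8609/10000
DF(2y) = 9697/10000 ≈ 0.969700

step 1 [1y] bond c/1=1/25: DF=(25337/25000 − 1/25·(0))/(1+1/25) = 1949/2000 ≈ 0.974500
step 2 [2y] bond c/1=31/400: DF=(2240751/2000000 − 31/400·(0.974500))/(1+31/400) = 9697/10000 ≈ 0.969700
step 3 [3y] swap r/1=67/4840: DF=(1 − 67/4840·(0.974500+0.969700))/(1+67/4840) = 4799/5000 ≈ 0.959800
step 4 [4y] swap r/1=293/19227: DF=(1 − 293/19227·(0.974500+0.969700+0.959800))/(1+293/19227) = 4707/5000 ≈ 0.941400
step 5 [5y] bond c/1=1/16: DF=(195789/160000 − 1/16·(0.974500+0.969700+0.959800+0.941400))/(1+1/16) = 1851/2000 ≈ 0.925500
step 6 [6y] swap r/1=1053/56656: DF=(1 − 1053/56656·(0.974500+0.969700+0.959800+0.941400+0.925500))/(1+1053/56656) = 8947/10000 ≈ 0.894700
step 7 [7y] swap r/1=1391/65265: DF=(1 − 1391/65265·(0.974500+0.969700+0.959800+0.941400+0.925500+0.894700))/(1+1391/65265) = 8609/10000 ≈ 0.860900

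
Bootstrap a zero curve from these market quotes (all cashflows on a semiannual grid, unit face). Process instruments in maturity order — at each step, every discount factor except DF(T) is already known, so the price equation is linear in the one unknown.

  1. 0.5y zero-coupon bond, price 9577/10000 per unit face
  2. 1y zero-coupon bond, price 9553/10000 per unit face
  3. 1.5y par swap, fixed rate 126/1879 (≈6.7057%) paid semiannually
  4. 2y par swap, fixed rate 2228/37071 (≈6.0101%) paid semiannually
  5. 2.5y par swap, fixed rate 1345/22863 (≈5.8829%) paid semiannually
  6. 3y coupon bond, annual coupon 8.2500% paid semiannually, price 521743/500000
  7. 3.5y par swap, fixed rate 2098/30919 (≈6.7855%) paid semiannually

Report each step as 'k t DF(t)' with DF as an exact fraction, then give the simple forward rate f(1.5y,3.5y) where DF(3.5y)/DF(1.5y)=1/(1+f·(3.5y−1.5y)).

step 1 [0.5y] zero: DF = P = 9577/10000 ≈ 0.957700
step 2 [1y] zero: DF = P = 9553/10000 ≈ 0.955300
step 3 [1.5y] swap r/2=63/1879: DF=(1 − 63/1879·(0.957700+0.955300))/(1+63/1879) = 1811/2000 ≈ 0.905500
step 4 [2y] swap r/2=1114/37071: DF=(1 − 1114/37071·(0.957700+0.955300+0.905500))/(1+1114/37071) = 4443/5000 ≈ 0.888600
step 5 [2.5y] swap r/2=1345/45726: DF=(1 − 1345/45726·(0.957700+0.955300+0.905500+0.888600))/(1+1345/45726) = 1731/2000 ≈ 0.865500
step 6 [3y] bond c/2=33/800: DF=(521743/500000 − 33/800·(0.957700+0.955300+0.905500+0.888600+0.865500))/(1+33/800) = 821/1000 ≈ 0.821000
step 7 [3.5y] swap r/2=1049/30919: DF=(1 − 1049/30919·(0.957700+0.955300+0.905500+0.888600+0.865500+0.821000))/(1+1049/30919) = 3951/5000 ≈ 0.790200

1 1/2 9577/10000
2 1 9553/10000
3 3/2 1811/2000
4 2 4443/5000
5 5/2 1731/2000
6 3 821/1000
7 7/2 3951/5000
f(1.5y,3.5y) = ((1811/2000)/(3951/5000) − 1)/(2) = 1153/15804 ≈ 7.2956%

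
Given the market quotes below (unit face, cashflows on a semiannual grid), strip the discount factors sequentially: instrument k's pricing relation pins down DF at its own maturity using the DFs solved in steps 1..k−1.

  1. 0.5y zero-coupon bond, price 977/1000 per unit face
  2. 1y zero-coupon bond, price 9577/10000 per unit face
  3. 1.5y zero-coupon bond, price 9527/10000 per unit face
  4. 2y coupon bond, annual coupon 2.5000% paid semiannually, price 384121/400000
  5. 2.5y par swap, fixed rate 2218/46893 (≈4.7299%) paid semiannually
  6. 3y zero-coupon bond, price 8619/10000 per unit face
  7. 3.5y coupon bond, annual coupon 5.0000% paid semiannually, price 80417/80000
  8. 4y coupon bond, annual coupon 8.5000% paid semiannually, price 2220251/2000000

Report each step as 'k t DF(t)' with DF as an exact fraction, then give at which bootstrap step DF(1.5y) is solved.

step 1 [0.5y] zero: DF = P = 977/1000 ≈ 0.977000
step 2 [1y] zero: DF = P = 9577/10000 ≈ 0.957700
step 3 [1.5y] zero: DF = P = 9527/10000 ≈ 0.952700
step 4 [2y] bond c/2=1/80: DF=(384121/400000 − 1/80·(0.977000+0.957700+0.952700))/(1+1/80) = 1141/1250 ≈ 0.912800
step 5 [2.5y] swap r/2=1109/46893: DF=(1 − 1109/46893·(0.977000+0.957700+0.952700+0.912800))/(1+1109/46893) = 8891/10000 ≈ 0.889100
step 6 [3y] zero: DF = P = 8619/10000 ≈ 0.861900
step 7 [3.5y] bond c/2=1/40: DF=(80417/80000 − 1/40·(0.977000+0.957700+0.952700+0.912800+0.889100+0.861900))/(1+1/40) = 8453/10000 ≈ 0.845300
step 8 [4y] bond c/2=17/400: DF=(2220251/2000000 − 17/400·(0.977000+0.957700+0.952700+0.912800+0.889100+0.861900+0.845300))/(1+17/400) = 8041/10000 ≈ 0.804100

1 1/2 977/1000
2 1 9577/10000
3 3/2 9527/10000
4 2 1141/1250
5 5/2 8891/10000
6 3 8619/10000
7 7/2 8453/10000
8 4 8041/10000
DF(1.5y) is solved at step 3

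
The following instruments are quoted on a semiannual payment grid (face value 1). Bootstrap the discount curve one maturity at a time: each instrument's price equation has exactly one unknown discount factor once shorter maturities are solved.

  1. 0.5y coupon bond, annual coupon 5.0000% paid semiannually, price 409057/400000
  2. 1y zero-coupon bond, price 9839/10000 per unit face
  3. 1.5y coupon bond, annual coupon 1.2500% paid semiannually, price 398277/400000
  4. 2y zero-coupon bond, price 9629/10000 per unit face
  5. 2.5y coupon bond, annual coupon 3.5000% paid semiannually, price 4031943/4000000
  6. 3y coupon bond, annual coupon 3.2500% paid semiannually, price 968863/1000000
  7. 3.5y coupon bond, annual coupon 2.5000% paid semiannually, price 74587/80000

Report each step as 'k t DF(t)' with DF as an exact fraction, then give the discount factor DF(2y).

step 1 [0.5y] bond c/2=1/40: DF=(409057/400000 − 1/40·(0))/(1+1/40) = 9977/10000 ≈ 0.997700
step 2 [1y] zero: DF = P = 9839/10000 ≈ 0.983900
step 3 [1.5y] bond c/2=1/160: DF=(398277/400000 − 1/160·(0.997700+0.983900))/(1+1/160) = 2443/2500 ≈ 0.977200
step 4 [2y] zero: DF = P = 9629/10000 ≈ 0.962900
step 5 [2.5y] bond c/2=7/400: DF=(4031943/4000000 − 7/400·(0.997700+0.983900+0.977200+0.962900))/(1+7/400) = 577/625 ≈ 0.923200
step 6 [3y] bond c/2=13/800: DF=(968863/1000000 − 13/800·(0.997700+0.983900+0.977200+0.962900+0.923200))/(1+13/800) = 8759/10000 ≈ 0.875900
step 7 [3.5y] bond c/2=1/80: DF=(74587/80000 − 1/80·(0.997700+0.983900+0.977200+0.962900+0.923200+0.875900))/(1+1/80) = 4251/5000 ≈ 0.850200

1 1/2 9977/10000
2 1 9839/10000
3 3/2 2443/2500
4 2 9629/10000
5 5/2 577/625
6 3 8759/10000
7 7/2 4251/5000
DF(2y) = 9629/10000 ≈ 0.962900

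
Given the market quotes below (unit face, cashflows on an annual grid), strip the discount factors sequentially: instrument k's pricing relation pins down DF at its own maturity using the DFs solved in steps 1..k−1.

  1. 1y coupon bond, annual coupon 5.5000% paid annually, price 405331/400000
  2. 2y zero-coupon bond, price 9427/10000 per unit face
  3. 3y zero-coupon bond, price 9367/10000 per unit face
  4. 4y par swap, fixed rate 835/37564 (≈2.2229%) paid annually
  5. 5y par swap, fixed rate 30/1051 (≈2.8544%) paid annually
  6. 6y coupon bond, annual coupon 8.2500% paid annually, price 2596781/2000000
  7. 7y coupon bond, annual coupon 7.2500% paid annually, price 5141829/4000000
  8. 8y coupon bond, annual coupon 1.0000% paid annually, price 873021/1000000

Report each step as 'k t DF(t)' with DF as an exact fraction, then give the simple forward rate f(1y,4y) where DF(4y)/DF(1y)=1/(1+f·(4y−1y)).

step 1 [1y] bond c/1=11/200: DF=(405331/400000 − 11/200·(0))/(1+11/200) = 1921/2000 ≈ 0.960500
step 2 [2y] zero: DF = P = 9427/10000 ≈ 0.942700
step 3 [3y] zero: DF = P = 9367/10000 ≈ 0.936700
step 4 [4y] swap r/1=835/37564: DF=(1 − 835/37564·(0.960500+0.942700+0.936700))/(1+835/37564) = 1833/2000 ≈ 0.916500
step 5 [5y] swap r/1=30/1051: DF=(1 − 30/1051·(0.960500+0.942700+0.936700+0.916500))/(1+30/1051) = 217/250 ≈ 0.868000
step 6 [6y] bond c/1=33/400: DF=(2596781/2000000 − 33/400·(0.960500+0.942700+0.936700+0.916500+0.868000))/(1+33/400) = 847/1000 ≈ 0.847000
step 7 [7y] bond c/1=29/400: DF=(5141829/4000000 − 29/400·(0.960500+0.942700+0.936700+0.916500+0.868000+0.847000))/(1+29/400) = 8287/10000 ≈ 0.828700
step 8 [8y] bond c/1=1/100: DF=(873021/1000000 − 1/100·(0.960500+0.942700+0.936700+0.916500+0.868000+0.847000+0.828700))/(1+1/100) = 401/500 ≈ 0.802000

1 1 1921/2000
2 2 9427/10000
3 3 9367/10000
4 4 1833/2000
5 5 217/250
6 6 847/1000
7 7 8287/10000
8 8 401/500
f(1y,4y) = ((1921/2000)/(1833/2000) − 1)/(3) = 88/5499 ≈ 1.6003%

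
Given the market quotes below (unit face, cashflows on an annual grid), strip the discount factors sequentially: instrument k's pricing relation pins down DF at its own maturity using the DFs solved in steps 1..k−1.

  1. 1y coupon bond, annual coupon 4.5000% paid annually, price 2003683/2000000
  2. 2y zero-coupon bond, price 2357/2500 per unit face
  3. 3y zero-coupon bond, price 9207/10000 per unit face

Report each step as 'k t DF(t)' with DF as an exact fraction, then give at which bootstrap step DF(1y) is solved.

1 1 9587/10000
2 2 2357/2500
3 3 9207/10000
DF(1y) is solved at step 1

step 1 [1y] bond c/1=9/200: DF=(2003683/2000000 − 9/200·(0))/(1+9/200) = 9587/10000 ≈ 0.958700
step 2 [2y] zero: DF = P = 2357/2500 ≈ 0.942800
step 3 [3y] zero: DF = P = 9207/10000 ≈ 0.920700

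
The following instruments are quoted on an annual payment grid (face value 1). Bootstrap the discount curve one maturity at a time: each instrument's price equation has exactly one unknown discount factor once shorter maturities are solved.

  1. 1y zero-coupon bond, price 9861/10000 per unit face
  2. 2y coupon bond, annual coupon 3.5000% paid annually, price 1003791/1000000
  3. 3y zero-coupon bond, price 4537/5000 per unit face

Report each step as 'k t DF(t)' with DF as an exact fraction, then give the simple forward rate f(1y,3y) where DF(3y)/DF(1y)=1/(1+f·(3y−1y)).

1 1 9861/10000
2 2 1873/2000
3 3 4537/5000
f(1y,3y) = ((9861/10000)/(4537/5000) − 1)/(2) = 787/18148 ≈ 4.3366%

step 1 [1y] zero: DF = P = 9861/10000 ≈ 0.986100
step 2 [2y] bond c/1=7/200: DF=(1003791/1000000 − 7/200·(0.986100))/(1+7/200) = 1873/2000 ≈ 0.936500
step 3 [3y] zero: DF = P = 4537/5000 ≈ 0.907400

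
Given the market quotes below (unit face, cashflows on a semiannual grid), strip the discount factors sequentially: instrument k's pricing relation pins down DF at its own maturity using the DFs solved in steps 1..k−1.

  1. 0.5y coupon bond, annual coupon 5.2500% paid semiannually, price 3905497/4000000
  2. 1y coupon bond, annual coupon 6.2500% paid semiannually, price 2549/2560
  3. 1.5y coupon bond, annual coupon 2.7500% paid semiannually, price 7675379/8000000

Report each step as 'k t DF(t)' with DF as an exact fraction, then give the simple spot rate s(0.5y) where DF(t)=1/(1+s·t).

step 1 [0.5y] bond c/2=21/800: DF=(3905497/4000000 − 21/800·(0))/(1+21/800) = 4757/5000 ≈ 0.951400
step 2 [1y] bond c/2=1/32: DF=(2549/2560 − 1/32·(0.951400))/(1+1/32) = 9367/10000 ≈ 0.936700
step 3 [1.5y] bond c/2=11/800: DF=(7675379/8000000 − 11/800·(0.951400+0.936700))/(1+11/800) = 1151/1250 ≈ 0.920800

1 1/2 4757/5000
2 1 9367/10000
3 3/2 1151/1250
s(0.5y) = (1/(4757/5000) − 1)/(1/2) = 486/4757 ≈ 10.2165%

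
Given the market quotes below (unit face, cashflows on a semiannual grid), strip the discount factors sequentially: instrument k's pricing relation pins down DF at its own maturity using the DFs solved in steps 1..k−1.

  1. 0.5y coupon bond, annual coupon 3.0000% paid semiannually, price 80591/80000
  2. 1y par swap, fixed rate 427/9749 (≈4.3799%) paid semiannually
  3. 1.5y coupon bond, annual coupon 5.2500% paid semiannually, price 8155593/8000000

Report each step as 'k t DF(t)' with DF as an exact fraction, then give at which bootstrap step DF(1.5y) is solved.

1 1/2 397/400
2 1 9573/10000
3 3/2 1887/2000
DF(1.5y) is solved at step 3

step 1 [0.5y] bond c/2=3/200: DF=(80591/80000 − 3/200·(0))/(1+3/200) = 397/400 ≈ 0.992500
step 2 [1y] swap r/2=427/19498: DF=(1 − 427/19498·(0.992500))/(1+427/19498) = 9573/10000 ≈ 0.957300
step 3 [1.5y] bond c/2=21/800: DF=(8155593/8000000 − 21/800·(0.992500+0.957300))/(1+21/800) = 1887/2000 ≈ 0.943500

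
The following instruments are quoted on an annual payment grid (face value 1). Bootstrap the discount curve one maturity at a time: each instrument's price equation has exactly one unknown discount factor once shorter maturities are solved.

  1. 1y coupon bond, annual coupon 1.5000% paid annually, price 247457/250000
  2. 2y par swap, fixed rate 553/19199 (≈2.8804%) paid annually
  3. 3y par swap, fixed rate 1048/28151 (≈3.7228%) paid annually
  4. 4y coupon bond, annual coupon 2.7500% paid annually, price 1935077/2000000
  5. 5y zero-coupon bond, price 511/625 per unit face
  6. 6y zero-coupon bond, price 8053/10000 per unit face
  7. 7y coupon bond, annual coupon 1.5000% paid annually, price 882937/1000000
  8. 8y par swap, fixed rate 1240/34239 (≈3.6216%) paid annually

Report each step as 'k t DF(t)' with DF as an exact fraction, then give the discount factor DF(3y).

1 1 1219/1250
2 2 9447/10000
3 3 1119/1250
4 4 8663/10000
5 5 511/625
6 6 8053/10000
7 7 1583/2000
8 8 94/125
DF(3y) = 1119/1250 ≈ 0.895200

step 1 [1y] bond c/1=3/200: DF=(247457/250000 − 3/200·(0))/(1+3/200) = 1219/1250 ≈ 0.975200
step 2 [2y] swap r/1=553/19199: DF=(1 − 553/19199·(0.975200))/(1+553/19199) = 9447/10000 ≈ 0.944700
step 3 [3y] swap r/1=1048/28151: DF=(1 − 1048/28151·(0.975200+0.944700))/(1+1048/28151) = 1119/1250 ≈ 0.895200
step 4 [4y] bond c/1=11/400: DF=(1935077/2000000 − 11/400·(0.975200+0.944700+0.895200))/(1+11/400) = 8663/10000 ≈ 0.866300
step 5 [5y] zero: DF = P = 511/625 ≈ 0.817600
step 6 [6y] zero: DF = P = 8053/10000 ≈ 0.805300
step 7 [7y] bond c/1=3/200: DF=(882937/1000000 − 3/200·(0.975200+0.944700+0.895200+0.866300+0.817600+0.805300))/(1+3/200) = 1583/2000 ≈ 0.791500
step 8 [8y] swap r/1=1240/34239: DF=(1 − 1240/34239·(0.975200+0.944700+0.895200+0.866300+0.817600+0.805300+0.791500))/(1+1240/34239) = 94/125 ≈ 0.752000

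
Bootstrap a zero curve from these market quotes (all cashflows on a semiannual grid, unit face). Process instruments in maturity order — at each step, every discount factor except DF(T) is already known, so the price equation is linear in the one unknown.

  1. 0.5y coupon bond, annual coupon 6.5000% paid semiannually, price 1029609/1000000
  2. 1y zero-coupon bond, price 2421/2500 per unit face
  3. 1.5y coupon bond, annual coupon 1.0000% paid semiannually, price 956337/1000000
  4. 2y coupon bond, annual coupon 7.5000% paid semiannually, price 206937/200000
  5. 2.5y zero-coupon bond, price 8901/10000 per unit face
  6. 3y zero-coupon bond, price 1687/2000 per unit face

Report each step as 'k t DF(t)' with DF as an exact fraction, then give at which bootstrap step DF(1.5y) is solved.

step 1 [0.5y] bond c/2=13/400: DF=(1029609/1000000 − 13/400·(0))/(1+13/400) = 2493/2500 ≈ 0.997200
step 2 [1y] zero: DF = P = 2421/2500 ≈ 0.968400
step 3 [1.5y] bond c/2=1/200: DF=(956337/1000000 − 1/200·(0.997200+0.968400))/(1+1/200) = 4709/5000 ≈ 0.941800
step 4 [2y] bond c/2=3/80: DF=(206937/200000 − 3/80·(0.997200+0.968400+0.941800))/(1+3/80) = 4461/5000 ≈ 0.892200
step 5 [2.5y] zero: DF = P = 8901/10000 ≈ 0.890100
step 6 [3y] zero: DF = P = 1687/2000 ≈ 0.843500

1 1/2 2493/2500
2 1 2421/2500
3 3/2 4709/5000
4 2 4461/5000
5 5/2 8901/10000
6 3 1687/2000
DF(1.5y) is solved at step 3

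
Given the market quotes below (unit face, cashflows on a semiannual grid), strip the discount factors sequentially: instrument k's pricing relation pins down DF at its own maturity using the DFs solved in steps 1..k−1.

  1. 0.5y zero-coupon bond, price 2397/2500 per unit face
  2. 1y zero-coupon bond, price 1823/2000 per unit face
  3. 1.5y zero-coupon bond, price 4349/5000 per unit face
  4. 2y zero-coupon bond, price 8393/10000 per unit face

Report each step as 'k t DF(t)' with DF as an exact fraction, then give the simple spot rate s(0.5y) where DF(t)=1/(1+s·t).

1 1/2 2397/2500
2 1 1823/2000
3 3/2 4349/5000
4 2 8393/10000
s(0.5y) = (1/(2397/2500) − 1)/(1/2) = 206/2397 ≈ 8.5941%

step 1 [0.5y] zero: DF = P = 2397/2500 ≈ 0.958800
step 2 [1y] zero: DF = P = 1823/2000 ≈ 0.911500
step 3 [1.5y] zero: DF = P = 4349/5000 ≈ 0.869800
step 4 [2y] zero: DF = P = 8393/10000 ≈ 0.839300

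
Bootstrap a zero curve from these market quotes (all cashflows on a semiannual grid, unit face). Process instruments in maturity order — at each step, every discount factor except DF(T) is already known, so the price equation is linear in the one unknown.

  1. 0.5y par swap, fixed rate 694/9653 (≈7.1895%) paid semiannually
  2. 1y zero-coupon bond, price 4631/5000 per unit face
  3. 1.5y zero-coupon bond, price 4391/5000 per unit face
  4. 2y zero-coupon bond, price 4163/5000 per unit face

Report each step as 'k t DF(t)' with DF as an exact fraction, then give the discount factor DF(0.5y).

1 1/2 9653/10000
2 1 4631/5000
3 3/2 4391/5000
4 2 4163/5000
DF(0.5y) = 9653/10000 ≈ 0.965300

step 1 [0.5y] swap r/2=347/9653: DF=(1 − 347/9653·(0))/(1+347/9653) = 9653/10000 ≈ 0.965300
step 2 [1y] zero: DF = P = 4631/5000 ≈ 0.926200
step 3 [1.5y] zero: DF = P = 4391/5000 ≈ 0.878200
step 4 [2y] zero: DF = P = 4163/5000 ≈ 0.832600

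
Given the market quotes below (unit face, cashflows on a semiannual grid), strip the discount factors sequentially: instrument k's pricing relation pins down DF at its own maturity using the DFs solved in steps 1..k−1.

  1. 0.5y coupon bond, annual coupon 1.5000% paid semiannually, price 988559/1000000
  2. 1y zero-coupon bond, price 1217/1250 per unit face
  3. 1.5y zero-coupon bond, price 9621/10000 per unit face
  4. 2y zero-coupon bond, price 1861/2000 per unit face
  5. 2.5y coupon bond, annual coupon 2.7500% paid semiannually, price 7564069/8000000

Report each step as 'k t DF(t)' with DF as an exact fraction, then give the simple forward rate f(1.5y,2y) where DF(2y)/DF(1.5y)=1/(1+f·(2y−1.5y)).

step 1 [0.5y] bond c/2=3/400: DF=(988559/1000000 − 3/400·(0))/(1+3/400) = 2453/2500 ≈ 0.981200
step 2 [1y] zero: DF = P = 1217/1250 ≈ 0.973600
step 3 [1.5y] zero: DF = P = 9621/10000 ≈ 0.962100
step 4 [2y] zero: DF = P = 1861/2000 ≈ 0.930500
step 5 [2.5y] bond c/2=11/800: DF=(7564069/8000000 − 11/800·(0.981200+0.973600+0.962100+0.930500))/(1+11/800) = 1761/2000 ≈ 0.880500

1 1/2 2453/2500
2 1 1217/1250
3 3/2 9621/10000
4 2 1861/2000
5 5/2 1761/2000
f(1.5y,2y) = ((9621/10000)/(1861/2000) − 1)/(1/2) = 632/9305 ≈ 6.7920%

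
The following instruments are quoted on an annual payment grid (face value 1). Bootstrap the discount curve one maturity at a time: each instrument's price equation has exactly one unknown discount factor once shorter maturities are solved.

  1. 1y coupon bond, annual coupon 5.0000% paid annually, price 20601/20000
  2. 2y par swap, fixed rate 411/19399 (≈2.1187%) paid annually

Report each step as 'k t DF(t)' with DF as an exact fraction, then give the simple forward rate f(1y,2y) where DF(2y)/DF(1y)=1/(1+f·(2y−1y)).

step 1 [1y] bond c/1=1/20: DF=(20601/20000 − 1/20·(0))/(1+1/20) = 981/1000 ≈ 0.981000
step 2 [2y] swap r/1=411/19399: DF=(1 − 411/19399·(0.981000))/(1+411/19399) = 9589/10000 ≈ 0.958900

1 1 981/1000
2 2 9589/10000
f(1y,2y) = ((981/1000)/(9589/10000) − 1)/(1) = 221/9589 ≈ 2.3047%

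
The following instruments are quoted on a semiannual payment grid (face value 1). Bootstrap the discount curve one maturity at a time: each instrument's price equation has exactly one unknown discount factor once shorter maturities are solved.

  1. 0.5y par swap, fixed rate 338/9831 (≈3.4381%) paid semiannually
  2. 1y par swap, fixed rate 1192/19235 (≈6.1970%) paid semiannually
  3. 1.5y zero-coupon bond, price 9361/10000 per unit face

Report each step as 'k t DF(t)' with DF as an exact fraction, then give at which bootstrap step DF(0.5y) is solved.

step 1 [0.5y] swap r/2=169/9831: DF=(1 − 169/9831·(0))/(1+169/9831) = 9831/10000 ≈ 0.983100
step 2 [1y] swap r/2=596/19235: DF=(1 − 596/19235·(0.983100))/(1+596/19235) = 2351/2500 ≈ 0.940400
step 3 [1.5y] zero: DF = P = 9361/10000 ≈ 0.936100

1 1/2 9831/10000
2 1 2351/2500
3 3/2 9361/10000
DF(0.5y) is solved at step 1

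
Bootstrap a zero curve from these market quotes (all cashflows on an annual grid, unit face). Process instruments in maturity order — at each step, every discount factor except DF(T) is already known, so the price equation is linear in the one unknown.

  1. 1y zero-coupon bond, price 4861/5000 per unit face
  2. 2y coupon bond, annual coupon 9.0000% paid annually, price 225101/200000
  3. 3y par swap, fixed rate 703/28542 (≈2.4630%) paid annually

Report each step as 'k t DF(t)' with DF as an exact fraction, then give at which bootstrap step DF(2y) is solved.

step 1 [1y] zero: DF = P = 4861/5000 ≈ 0.972200
step 2 [2y] bond c/1=9/100: DF=(225101/200000 − 9/100·(0.972200))/(1+9/100) = 9523/10000 ≈ 0.952300
step 3 [3y] swap r/1=703/28542: DF=(1 − 703/28542·(0.972200+0.952300))/(1+703/28542) = 9297/10000 ≈ 0.929700

1 1 4861/5000
2 2 9523/10000
3 3 9297/10000
DF(2y) is solved at step 2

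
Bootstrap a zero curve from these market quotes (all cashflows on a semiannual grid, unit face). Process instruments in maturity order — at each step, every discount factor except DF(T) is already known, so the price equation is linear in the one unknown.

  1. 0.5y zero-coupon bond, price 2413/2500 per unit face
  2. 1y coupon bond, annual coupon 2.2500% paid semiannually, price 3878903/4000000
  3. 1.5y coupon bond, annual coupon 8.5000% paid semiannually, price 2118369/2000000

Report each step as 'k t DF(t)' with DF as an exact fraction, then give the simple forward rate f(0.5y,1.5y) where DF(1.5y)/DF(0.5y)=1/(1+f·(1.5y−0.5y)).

1 1/2 2413/2500
2 1 4741/5000
3 3/2 469/500
f(0.5y,1.5y) = ((2413/2500)/(469/500) − 1)/(1) = 68/2345 ≈ 2.8998%

step 1 [0.5y] zero: DF = P = 2413/2500 ≈ 0.965200
step 2 [1y] bond c/2=9/800: DF=(3878903/4000000 − 9/800·(0.965200))/(1+9/800) = 4741/5000 ≈ 0.948200
step 3 [1.5y] bond c/2=17/400: DF=(2118369/2000000 − 17/400·(0.965200+0.948200))/(1+17/400) = 469/500 ≈ 0.938000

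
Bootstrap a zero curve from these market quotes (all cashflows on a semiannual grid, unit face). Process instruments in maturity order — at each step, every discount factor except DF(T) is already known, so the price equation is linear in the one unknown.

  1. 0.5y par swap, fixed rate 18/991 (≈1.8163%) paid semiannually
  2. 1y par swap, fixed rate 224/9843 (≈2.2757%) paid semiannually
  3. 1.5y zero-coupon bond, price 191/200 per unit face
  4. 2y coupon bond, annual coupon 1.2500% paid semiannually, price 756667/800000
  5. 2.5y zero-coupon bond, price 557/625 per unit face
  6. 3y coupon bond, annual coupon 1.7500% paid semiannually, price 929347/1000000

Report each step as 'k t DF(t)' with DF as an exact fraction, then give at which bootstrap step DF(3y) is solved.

1 1/2 991/1000
2 1 611/625
3 3/2 191/200
4 2 4609/5000
5 5/2 557/625
6 3 4401/5000
DF(3y) is solved at step 6

step 1 [0.5y] swap r/2=9/991: DF=(1 − 9/991·(0))/(1+9/991) = 991/1000 ≈ 0.991000
step 2 [1y] swap r/2=112/9843: DF=(1 − 112/9843·(0.991000))/(1+112/9843) = 611/625 ≈ 0.977600
step 3 [1.5y] zero: DF = P = 191/200 ≈ 0.955000
step 4 [2y] bond c/2=1/160: DF=(756667/800000 − 1/160·(0.991000+0.977600+0.955000))/(1+1/160) = 4609/5000 ≈ 0.921800
step 5 [2.5y] zero: DF = P = 557/625 ≈ 0.891200
step 6 [3y] bond c/2=7/800: DF=(929347/1000000 − 7/800·(0.991000+0.977600+0.955000+0.921800+0.891200))/(1+7/800) = 4401/5000 ≈ 0.880200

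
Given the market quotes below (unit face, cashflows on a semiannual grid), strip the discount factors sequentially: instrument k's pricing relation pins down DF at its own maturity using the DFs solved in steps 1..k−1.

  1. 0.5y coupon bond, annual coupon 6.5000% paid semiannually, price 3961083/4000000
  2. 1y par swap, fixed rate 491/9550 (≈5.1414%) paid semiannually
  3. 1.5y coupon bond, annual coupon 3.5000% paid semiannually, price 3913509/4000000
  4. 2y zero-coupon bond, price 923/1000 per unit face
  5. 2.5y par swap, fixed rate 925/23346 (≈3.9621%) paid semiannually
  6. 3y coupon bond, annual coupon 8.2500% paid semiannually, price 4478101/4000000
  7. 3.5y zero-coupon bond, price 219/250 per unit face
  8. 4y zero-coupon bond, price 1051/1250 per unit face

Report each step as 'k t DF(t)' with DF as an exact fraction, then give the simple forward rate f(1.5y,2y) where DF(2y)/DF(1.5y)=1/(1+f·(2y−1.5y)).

1 1/2 9591/10000
2 1 9509/10000
3 3/2 9287/10000
4 2 923/1000
5 5/2 363/400
6 3 4451/5000
7 7/2 219/250
8 4 1051/1250
f(1.5y,2y) = ((9287/10000)/(923/1000) − 1)/(1/2) = 57/4615 ≈ 1.2351%

step 1 [0.5y] bond c/2=13/400: DF=(3961083/4000000 − 13/400·(0))/(1+13/400) = 9591/10000 ≈ 0.959100
step 2 [1y] swap r/2=491/19100: DF=(1 − 491/19100·(0.959100))/(1+491/19100) = 9509/10000 ≈ 0.950900
step 3 [1.5y] bond c/2=7/400: DF=(3913509/4000000 − 7/400·(0.959100+0.950900))/(1+7/400) = 9287/10000 ≈ 0.928700
step 4 [2y] zero: DF = P = 923/1000 ≈ 0.923000
step 5 [2.5y] swap r/2=925/46692: DF=(1 − 925/46692·(0.959100+0.950900+0.928700+0.923000))/(1+925/46692) = 363/400 ≈ 0.907500
step 6 [3y] bond c/2=33/800: DF=(4478101/4000000 − 33/800·(0.959100+0.950900+0.928700+0.923000+0.907500))/(1+33/800) = 4451/5000 ≈ 0.890200
step 7 [3.5y] zero: DF = P = 219/250 ≈ 0.876000
step 8 [4y] zero: DF = P = 1051/1250 ≈ 0.840800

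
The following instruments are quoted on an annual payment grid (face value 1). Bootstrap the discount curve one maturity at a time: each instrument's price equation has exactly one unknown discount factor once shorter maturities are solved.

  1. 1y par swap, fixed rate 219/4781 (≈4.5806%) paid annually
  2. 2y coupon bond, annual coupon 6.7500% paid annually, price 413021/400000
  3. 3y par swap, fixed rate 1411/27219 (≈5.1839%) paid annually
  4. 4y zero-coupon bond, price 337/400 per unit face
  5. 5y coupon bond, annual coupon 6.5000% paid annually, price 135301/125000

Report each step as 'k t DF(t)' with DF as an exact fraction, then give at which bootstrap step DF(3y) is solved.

1 1 4781/5000
2 2 2267/2500
3 3 8589/10000
4 4 337/400
5 5 1997/2500
DF(3y) is solved at step 3

step 1 [1y] swap r/1=219/4781: DF=(1 − 219/4781·(0))/(1+219/4781) = 4781/5000 ≈ 0.956200
step 2 [2y] bond c/1=27/400: DF=(413021/400000 − 27/400·(0.956200))/(1+27/400) = 2267/2500 ≈ 0.906800
step 3 [3y] swap r/1=1411/27219: DF=(1 − 1411/27219·(0.956200+0.906800))/(1+1411/27219) = 8589/10000 ≈ 0.858900
step 4 [4y] zero: DF = P = 337/400 ≈ 0.842500
step 5 [5y] bond c/1=13/200: DF=(135301/125000 − 13/200·(0.956200+0.906800+0.858900+0.842500))/(1+13/200) = 1997/2500 ≈ 0.798800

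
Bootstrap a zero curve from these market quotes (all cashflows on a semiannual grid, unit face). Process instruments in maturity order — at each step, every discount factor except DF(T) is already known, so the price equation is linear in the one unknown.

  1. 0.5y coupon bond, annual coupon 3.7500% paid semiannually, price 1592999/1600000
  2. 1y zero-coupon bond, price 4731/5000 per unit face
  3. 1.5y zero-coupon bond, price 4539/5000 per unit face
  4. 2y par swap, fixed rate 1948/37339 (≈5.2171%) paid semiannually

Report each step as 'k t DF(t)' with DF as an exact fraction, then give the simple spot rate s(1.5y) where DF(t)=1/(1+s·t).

1 1/2 9773/10000
2 1 4731/5000
3 3/2 4539/5000
4 2 4513/5000
s(1.5y) = (1/(4539/5000) − 1)/(3/2) = 922/13617 ≈ 6.7709%

step 1 [0.5y] bond c/2=3/160: DF=(1592999/1600000 − 3/160·(0))/(1+3/160) = 9773/10000 ≈ 0.977300
step 2 [1y] zero: DF = P = 4731/5000 ≈ 0.946200
step 3 [1.5y] zero: DF = P = 4539/5000 ≈ 0.907800
step 4 [2y] swap r/2=974/37339: DF=(1 − 974/37339·(0.977300+0.946200+0.907800))/(1+974/37339) = 4513/5000 ≈ 0.902600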